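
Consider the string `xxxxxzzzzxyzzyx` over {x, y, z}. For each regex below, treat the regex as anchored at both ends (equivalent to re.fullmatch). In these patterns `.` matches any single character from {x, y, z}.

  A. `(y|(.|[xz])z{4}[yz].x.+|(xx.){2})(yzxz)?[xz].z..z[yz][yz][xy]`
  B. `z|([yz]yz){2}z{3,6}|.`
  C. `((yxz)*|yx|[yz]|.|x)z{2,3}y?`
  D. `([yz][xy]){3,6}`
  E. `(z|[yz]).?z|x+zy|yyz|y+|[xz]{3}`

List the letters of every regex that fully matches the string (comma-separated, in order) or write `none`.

A

A → match
B → no match
C → no match
D → no match
E → no match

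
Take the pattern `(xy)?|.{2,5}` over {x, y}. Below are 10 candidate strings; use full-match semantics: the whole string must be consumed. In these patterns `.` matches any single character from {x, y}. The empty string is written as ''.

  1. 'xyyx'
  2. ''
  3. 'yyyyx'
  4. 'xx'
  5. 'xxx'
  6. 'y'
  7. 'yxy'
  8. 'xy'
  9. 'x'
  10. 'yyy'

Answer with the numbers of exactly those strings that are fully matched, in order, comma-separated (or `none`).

1. 'xyyx' → match
2. '' → match
3. 'yyyyx' → match
4. 'xx' → match
5. 'xxx' → match
6. 'y' → no match
7. 'yxy' → match
8. 'xy' → match
9. 'x' → no match
10. 'yyy' → match

1, 2, 3, 4, 5, 7, 8, 10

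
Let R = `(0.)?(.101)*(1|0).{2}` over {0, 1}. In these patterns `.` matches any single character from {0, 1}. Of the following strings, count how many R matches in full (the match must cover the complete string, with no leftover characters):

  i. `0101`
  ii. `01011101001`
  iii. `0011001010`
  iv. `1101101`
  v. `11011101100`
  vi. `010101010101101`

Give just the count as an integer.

i. `0101` → no match
ii. `01011101001` → match
iii. `0011001010` → no match
iv. `1101101` → match
v. `11011101100` → match
vi → match
Total matched: 4

4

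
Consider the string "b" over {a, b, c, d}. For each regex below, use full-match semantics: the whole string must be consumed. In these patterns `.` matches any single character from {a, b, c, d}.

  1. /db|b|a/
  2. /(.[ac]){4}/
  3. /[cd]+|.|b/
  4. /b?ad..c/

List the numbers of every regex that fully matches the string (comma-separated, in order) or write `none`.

1, 3

1 → match
2 → no match
3 → match
4 → no match — must end with "c"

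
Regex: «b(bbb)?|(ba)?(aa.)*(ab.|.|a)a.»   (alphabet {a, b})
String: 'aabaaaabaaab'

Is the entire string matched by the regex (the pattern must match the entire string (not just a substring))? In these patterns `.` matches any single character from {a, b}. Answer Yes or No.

No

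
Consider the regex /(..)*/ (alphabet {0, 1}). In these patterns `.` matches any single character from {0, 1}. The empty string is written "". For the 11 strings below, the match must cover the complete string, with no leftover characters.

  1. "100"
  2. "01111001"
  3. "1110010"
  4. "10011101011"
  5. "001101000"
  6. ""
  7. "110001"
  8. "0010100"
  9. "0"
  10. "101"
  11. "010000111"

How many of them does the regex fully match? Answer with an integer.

3

1 → no match
2 → match
3 → no match
4 → no match
5 → no match
6 → match
7 → match
8 → no match
9 → no match
10 → no match
11 → no match
Total matched: 3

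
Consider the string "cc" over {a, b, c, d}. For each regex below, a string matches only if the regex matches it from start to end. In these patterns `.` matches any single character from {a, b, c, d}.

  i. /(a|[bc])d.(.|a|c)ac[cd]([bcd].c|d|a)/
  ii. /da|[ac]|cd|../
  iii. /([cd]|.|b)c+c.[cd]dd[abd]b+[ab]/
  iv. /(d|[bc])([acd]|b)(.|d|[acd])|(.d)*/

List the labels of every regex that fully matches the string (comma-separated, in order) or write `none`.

i → no match
ii → match
iii → no match
iv → no match

ii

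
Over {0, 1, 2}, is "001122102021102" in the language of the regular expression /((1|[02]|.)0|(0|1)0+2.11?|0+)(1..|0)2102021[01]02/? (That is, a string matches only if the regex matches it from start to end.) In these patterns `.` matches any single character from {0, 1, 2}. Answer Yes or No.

Yes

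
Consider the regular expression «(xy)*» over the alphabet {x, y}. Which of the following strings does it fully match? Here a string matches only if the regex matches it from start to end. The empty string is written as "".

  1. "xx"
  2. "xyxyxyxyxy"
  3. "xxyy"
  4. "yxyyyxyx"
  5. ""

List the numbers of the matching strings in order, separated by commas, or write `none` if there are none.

1 → no match
2 → match
3 → no match
4 → no match
5 → match

2, 5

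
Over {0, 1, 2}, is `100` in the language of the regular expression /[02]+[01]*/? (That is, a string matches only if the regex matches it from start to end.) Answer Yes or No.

No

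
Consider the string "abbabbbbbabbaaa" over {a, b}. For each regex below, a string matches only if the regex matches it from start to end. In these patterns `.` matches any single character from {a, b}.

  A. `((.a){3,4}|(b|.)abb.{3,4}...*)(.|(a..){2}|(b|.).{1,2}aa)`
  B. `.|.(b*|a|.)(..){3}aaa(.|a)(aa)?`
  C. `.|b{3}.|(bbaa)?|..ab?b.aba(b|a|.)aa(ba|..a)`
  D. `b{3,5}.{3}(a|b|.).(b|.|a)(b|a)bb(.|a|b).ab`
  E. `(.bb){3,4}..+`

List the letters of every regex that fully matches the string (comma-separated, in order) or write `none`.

A → no match
B → no match
C → no match
D → no match — must start with "b"
E → match

E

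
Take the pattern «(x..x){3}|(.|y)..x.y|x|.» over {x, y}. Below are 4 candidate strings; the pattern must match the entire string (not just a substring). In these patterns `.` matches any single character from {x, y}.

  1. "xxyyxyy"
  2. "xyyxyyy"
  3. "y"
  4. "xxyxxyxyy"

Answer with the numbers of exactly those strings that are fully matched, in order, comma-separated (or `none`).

1 → no match
2 → no match
3 → match
4 → no match

3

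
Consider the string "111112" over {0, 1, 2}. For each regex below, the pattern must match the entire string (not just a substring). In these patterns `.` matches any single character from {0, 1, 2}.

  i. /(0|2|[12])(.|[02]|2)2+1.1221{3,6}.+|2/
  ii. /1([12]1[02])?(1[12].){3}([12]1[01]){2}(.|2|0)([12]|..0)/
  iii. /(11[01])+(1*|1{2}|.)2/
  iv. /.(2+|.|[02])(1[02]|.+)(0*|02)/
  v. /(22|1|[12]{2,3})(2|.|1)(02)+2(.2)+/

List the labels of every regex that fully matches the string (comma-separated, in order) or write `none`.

iii, iv

i → no match
ii → no match
iii → match
iv → match
v → no match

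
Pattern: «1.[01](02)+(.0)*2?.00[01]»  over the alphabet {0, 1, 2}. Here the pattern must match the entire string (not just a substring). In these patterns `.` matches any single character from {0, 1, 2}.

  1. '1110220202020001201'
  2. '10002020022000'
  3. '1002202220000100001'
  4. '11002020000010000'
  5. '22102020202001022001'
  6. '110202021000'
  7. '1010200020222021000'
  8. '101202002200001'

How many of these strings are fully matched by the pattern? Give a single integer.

1

1 → no match
2 → match
3 → no match
4 → no match
5 → no match — must start with '1'
6 → no match
7 → no match
8 → no match
Total matched: 1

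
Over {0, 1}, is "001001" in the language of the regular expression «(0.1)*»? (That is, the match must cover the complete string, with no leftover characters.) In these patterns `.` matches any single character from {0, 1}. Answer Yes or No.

Yes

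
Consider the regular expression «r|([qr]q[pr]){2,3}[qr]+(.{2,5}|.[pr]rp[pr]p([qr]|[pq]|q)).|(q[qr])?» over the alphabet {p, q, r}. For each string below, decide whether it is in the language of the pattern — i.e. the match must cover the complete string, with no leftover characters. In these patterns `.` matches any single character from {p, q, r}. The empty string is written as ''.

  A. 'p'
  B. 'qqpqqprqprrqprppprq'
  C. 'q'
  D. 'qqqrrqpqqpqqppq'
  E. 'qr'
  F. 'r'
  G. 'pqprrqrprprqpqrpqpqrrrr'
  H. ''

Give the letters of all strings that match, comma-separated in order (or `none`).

B, E, F, H

A → no match
B → match
C → no match
D → no match
E → match
F → match
G → no match
H → match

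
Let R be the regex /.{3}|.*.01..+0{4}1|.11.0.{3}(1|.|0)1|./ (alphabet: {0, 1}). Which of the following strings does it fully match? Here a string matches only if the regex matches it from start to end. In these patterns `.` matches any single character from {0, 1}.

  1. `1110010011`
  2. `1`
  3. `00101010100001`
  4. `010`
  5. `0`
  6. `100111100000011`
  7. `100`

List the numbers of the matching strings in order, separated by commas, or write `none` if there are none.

1, 2, 3, 4, 5, 7

1. `1110010011` → match
2. `1` → match
3 → match
4. `010` → match
5. `0` → match
6 → no match
7. `100` → match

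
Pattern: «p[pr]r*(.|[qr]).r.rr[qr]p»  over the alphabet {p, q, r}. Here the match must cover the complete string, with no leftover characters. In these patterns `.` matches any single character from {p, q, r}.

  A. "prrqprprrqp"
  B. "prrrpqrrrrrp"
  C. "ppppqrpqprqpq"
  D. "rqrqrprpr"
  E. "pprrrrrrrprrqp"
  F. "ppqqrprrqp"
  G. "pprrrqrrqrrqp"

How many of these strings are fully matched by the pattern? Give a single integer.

A → match
B → match
C → no match — must end with "p"
D → no match — must start with "p"
E → match
F → match
G → match
Total matched: 5

5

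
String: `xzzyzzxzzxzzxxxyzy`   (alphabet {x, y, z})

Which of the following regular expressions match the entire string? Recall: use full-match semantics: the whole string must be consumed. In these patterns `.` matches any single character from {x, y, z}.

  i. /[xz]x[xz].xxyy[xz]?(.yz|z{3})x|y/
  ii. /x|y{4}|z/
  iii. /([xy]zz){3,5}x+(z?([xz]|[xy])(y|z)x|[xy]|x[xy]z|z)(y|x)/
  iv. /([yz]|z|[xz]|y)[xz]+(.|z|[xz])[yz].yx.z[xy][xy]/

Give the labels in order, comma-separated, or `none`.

iii

i → no match
ii → no match
iii → match
iv → no match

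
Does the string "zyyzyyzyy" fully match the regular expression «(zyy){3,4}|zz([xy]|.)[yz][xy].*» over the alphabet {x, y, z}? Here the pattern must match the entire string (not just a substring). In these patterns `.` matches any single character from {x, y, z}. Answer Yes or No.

Yes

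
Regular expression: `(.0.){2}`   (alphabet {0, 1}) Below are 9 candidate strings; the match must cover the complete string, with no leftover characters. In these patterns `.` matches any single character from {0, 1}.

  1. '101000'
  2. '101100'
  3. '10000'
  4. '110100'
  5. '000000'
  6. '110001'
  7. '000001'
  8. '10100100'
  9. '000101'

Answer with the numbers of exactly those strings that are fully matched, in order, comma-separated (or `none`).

1, 2, 5, 7, 9

1 → match
2 → match
3 → no match
4 → no match
5 → match
6 → no match
7 → match
8 → no match
9 → match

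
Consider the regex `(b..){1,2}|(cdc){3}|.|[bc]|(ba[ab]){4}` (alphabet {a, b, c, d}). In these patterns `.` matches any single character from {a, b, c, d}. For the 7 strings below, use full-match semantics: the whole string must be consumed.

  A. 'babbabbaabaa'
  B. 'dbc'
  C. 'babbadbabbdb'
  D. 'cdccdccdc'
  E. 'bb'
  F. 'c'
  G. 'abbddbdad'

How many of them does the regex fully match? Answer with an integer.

3

A. 'babbabbaabaa' → match
B. 'dbc' → no match
C. 'babbadbabbdb' → no match
D. 'cdccdccdc' → match
E. 'bb' → no match
F. 'c' → match
G. 'abbddbdad' → no match
Total matched: 3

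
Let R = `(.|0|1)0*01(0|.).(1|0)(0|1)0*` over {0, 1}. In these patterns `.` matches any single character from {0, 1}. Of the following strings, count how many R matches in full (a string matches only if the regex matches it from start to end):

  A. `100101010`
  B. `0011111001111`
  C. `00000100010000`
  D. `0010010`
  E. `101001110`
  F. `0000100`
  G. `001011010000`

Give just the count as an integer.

A. `100101010` → match
B → no match
C → match
D. `0010010` → match
E. `101001110` → no match
F. `0000100` → no match
G. `001011010000` → no match
Total matched: 3

3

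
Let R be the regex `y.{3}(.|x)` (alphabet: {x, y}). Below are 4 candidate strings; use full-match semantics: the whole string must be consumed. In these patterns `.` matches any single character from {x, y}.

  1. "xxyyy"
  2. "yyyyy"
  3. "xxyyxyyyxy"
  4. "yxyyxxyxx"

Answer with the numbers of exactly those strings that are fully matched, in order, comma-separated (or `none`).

2

1 → no match — must start with "y"
2 → match
3 → no match — must start with "y"
4 → no match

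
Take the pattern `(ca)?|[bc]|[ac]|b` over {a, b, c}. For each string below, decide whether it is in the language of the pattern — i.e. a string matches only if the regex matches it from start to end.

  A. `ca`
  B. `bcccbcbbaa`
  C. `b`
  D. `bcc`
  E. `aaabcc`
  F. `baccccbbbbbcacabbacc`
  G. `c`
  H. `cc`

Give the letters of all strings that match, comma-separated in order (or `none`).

A, C, G

A → match
B → no match
C → match
D → no match
E → no match
F → no match
G → match
H → no match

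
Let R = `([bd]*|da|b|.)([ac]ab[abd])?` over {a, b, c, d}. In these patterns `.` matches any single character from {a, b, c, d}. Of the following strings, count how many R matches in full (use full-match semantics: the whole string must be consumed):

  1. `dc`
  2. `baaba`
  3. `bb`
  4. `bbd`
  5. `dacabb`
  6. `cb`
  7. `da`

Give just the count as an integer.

5

1 → no match
2 → match
3 → match
4 → match
5 → match
6 → no match
7 → match
Total matched: 5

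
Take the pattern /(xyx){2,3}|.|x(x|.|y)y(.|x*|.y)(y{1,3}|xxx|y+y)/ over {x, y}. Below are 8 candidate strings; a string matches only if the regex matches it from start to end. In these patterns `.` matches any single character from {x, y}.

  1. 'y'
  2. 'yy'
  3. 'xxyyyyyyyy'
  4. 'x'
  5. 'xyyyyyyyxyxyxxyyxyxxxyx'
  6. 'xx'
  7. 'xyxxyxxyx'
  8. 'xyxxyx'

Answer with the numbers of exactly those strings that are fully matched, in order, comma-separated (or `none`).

1 → match
2 → no match
3 → match
4 → match
5 → no match
6 → no match
7 → match
8 → match

1, 3, 4, 7, 8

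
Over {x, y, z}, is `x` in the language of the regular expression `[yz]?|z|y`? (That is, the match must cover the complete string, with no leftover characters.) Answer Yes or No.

No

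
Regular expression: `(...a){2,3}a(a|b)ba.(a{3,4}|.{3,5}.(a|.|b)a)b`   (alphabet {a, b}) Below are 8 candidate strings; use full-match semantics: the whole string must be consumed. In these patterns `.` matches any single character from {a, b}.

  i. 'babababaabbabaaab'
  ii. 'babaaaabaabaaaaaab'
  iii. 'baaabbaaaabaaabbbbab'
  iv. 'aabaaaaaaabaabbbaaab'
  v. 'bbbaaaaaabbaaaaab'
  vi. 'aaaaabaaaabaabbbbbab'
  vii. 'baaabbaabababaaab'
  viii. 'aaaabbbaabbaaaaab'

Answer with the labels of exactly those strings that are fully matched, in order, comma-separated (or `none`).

i, iii, iv, v, vi, viii

i → match
ii → no match
iii → match
iv → match
v → match
vi → match
vii → no match
viii → match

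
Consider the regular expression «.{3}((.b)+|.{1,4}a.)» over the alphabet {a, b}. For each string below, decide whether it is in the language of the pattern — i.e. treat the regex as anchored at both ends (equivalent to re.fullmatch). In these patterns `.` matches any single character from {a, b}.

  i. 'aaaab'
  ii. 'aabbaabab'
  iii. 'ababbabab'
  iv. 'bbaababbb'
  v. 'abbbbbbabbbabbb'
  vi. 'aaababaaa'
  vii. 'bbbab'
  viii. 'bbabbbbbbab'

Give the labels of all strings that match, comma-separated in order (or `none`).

i, ii, iii, iv, v, vi, vii, viii

i → match
ii → match
iii → match
iv → match
v → match
vi → match
vii → match
viii → match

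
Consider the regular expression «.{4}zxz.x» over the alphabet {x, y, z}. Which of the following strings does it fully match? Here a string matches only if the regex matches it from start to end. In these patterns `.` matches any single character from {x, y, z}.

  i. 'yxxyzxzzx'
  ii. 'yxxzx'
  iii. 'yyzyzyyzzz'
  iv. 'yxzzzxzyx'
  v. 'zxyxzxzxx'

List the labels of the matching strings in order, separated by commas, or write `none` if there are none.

i, iv, v

i. 'yxxyzxzzx' → match
ii. 'yxxzx' → no match
iii. 'yyzyzyyzzz' → no match — must end with 'x'
iv. 'yxzzzxzyx' → match
v. 'zxyxzxzxx' → match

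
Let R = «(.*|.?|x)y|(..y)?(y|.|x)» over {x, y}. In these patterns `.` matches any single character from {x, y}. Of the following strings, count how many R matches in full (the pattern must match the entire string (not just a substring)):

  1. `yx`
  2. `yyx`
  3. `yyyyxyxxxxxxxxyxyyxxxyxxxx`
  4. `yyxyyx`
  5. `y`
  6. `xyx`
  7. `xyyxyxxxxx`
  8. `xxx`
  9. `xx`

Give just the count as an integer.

1 → no match
2 → no match
3 → no match
4 → no match
5 → match
6 → no match
7 → no match
8 → no match
9 → no match
Total matched: 1

1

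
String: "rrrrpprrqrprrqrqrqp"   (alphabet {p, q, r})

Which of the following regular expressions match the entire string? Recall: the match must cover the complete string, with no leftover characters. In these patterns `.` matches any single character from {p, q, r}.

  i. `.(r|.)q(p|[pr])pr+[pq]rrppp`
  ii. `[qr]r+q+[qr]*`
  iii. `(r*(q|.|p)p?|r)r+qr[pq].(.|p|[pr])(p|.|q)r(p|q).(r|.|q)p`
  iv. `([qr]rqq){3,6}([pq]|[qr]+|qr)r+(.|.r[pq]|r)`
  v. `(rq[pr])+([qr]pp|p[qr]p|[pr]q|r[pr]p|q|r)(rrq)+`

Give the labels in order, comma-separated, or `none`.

iii

i → no match — must end with "rrppp"
ii → no match
iii → match
iv → no match
v → no match — must start with "rq"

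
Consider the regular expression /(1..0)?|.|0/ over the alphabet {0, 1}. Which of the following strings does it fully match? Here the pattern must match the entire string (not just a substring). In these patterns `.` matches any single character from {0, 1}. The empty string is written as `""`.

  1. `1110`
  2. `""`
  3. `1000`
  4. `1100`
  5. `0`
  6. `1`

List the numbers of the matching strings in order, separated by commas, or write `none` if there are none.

1, 2, 3, 4, 5, 6

1 → match
2 → match
3 → match
4 → match
5 → match
6 → match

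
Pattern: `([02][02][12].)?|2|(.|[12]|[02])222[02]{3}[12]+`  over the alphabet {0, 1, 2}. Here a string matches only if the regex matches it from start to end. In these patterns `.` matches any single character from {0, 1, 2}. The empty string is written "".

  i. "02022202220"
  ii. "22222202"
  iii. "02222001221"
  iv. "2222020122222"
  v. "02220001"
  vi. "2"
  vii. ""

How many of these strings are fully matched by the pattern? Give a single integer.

6

i → no match
ii → match
iii → match
iv → match
v → match
vi → match
vii → match
Total matched: 6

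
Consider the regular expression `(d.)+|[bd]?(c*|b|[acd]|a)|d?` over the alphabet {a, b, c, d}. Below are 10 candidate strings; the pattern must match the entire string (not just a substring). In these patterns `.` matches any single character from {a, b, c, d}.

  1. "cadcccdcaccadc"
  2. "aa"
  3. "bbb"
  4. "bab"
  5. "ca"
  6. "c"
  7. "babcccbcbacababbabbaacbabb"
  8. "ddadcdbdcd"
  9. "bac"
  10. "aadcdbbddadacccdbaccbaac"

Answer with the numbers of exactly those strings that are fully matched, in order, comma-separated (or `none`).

1 → no match
2. "aa" → no match
3. "bbb" → no match
4. "bab" → no match
5. "ca" → no match
6. "c" → match
7 → no match
8. "ddadcdbdcd" → no match
9. "bac" → no match
10 → no match

6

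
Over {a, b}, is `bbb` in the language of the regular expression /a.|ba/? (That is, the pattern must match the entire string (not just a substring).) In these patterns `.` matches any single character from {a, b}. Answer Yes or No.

No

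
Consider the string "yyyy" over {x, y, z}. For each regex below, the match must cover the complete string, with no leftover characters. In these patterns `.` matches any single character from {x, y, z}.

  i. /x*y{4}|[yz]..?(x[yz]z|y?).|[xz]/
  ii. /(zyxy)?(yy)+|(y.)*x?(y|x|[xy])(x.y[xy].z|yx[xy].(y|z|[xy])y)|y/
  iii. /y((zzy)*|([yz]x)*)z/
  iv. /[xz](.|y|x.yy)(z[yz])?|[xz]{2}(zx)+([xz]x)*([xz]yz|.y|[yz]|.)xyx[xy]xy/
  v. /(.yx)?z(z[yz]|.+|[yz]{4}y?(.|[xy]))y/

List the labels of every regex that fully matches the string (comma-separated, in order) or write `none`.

i, ii

i → match
ii → match
iii → no match — must end with "z"
iv → no match
v → no match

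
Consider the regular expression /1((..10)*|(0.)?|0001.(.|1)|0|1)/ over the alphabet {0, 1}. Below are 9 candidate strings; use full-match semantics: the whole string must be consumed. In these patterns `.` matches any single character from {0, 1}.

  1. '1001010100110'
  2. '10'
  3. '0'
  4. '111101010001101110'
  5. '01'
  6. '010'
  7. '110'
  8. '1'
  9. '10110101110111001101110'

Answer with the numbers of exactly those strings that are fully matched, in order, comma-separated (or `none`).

1 → match
2. '10' → match
3. '0' → no match — must start with '1'
4 → no match
5. '01' → no match — must start with '1'
6. '010' → no match — must start with '1'
7. '110' → no match
8. '1' → match
9 → no match

1, 2, 8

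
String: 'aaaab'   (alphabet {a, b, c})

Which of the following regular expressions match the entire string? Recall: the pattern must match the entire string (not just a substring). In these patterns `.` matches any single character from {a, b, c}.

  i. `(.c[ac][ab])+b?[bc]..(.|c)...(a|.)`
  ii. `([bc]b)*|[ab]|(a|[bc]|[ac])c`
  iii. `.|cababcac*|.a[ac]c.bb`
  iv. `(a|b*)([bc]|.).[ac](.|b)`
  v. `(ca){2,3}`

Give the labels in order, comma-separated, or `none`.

i → no match
ii → no match
iii → no match
iv → match
v → no match — must start with 'ca'

iv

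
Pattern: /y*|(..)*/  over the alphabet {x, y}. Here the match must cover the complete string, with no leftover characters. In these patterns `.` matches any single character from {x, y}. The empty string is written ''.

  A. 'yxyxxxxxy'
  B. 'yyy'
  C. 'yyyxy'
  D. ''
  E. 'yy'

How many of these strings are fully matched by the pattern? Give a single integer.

A → no match
B → match
C → no match
D → match
E → match
Total matched: 3

3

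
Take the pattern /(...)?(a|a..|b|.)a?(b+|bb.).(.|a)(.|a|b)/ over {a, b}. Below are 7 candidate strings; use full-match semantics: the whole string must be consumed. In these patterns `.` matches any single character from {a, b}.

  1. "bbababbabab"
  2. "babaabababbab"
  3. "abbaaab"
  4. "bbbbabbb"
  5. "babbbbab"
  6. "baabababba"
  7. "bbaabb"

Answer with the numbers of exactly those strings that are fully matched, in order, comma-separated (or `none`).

1 → match
2 → no match
3 → match
4 → no match
5 → match
6 → no match
7 → no match

1, 3, 5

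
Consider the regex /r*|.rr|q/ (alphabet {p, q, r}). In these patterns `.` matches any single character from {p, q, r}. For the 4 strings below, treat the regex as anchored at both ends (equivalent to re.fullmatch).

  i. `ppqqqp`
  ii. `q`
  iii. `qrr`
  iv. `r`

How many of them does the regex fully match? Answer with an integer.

i → no match
ii → match
iii → match
iv → match
Total matched: 3

3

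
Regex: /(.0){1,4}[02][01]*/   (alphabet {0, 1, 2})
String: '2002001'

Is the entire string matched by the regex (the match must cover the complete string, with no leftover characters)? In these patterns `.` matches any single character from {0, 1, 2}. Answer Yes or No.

No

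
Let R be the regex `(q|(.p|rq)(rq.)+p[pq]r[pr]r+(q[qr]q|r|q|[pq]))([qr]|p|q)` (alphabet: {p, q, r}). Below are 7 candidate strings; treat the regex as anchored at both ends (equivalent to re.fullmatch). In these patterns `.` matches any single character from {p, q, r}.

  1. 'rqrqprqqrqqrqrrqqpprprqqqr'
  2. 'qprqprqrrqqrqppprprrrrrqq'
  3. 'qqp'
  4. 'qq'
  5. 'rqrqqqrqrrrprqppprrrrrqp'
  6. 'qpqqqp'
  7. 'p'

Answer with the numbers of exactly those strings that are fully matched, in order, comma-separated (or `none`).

1, 2, 4

1 → match
2 → match
3 → no match
4 → match
5 → no match
6 → no match
7 → no match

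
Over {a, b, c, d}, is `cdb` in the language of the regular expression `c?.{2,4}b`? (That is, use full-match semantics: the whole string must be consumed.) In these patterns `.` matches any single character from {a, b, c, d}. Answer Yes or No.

Yes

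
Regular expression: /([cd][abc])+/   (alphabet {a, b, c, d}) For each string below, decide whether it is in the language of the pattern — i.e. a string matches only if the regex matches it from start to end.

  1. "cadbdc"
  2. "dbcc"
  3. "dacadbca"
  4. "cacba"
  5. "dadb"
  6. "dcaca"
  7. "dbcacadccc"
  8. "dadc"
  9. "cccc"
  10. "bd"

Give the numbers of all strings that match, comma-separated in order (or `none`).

1, 2, 3, 5, 7, 8, 9

1 → match
2 → match
3 → match
4 → no match
5 → match
6 → no match
7 → match
8 → match
9 → match
10 → no match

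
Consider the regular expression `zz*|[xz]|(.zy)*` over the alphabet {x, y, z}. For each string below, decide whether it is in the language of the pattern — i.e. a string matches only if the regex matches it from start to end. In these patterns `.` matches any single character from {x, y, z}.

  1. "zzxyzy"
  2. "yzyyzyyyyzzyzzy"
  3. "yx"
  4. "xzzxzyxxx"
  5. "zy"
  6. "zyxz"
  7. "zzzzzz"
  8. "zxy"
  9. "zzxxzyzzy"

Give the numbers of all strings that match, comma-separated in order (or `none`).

1. "zzxyzy" → no match
2 → no match
3. "yx" → no match
4. "xzzxzyxxx" → no match
5. "zy" → no match
6. "zyxz" → no match
7. "zzzzzz" → match
8. "zxy" → no match
9. "zzxxzyzzy" → no match

7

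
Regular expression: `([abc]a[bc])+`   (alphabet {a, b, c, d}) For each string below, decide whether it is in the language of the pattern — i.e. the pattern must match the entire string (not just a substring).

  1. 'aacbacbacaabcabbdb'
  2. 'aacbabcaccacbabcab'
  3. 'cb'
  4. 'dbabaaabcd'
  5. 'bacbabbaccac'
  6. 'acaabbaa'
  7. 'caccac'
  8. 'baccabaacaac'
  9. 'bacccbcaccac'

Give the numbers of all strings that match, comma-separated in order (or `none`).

2, 5, 7, 8

1 → no match
2 → match
3 → no match
4 → no match
5 → match
6 → no match
7 → match
8 → match
9 → no match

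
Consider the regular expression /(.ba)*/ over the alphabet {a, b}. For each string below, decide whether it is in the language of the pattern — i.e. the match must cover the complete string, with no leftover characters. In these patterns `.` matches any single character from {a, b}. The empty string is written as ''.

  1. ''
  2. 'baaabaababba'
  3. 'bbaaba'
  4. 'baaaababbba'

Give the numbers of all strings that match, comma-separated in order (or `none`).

1. '' → match
2. 'baaabaababba' → no match
3. 'bbaaba' → match
4. 'baaaababbba' → no match

1, 3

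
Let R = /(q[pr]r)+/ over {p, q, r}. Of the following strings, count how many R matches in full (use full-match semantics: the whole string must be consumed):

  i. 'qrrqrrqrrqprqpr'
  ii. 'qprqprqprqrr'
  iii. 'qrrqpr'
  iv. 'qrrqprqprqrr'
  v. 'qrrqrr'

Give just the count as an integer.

i → match
ii → match
iii → match
iv → match
v → match
Total matched: 5

5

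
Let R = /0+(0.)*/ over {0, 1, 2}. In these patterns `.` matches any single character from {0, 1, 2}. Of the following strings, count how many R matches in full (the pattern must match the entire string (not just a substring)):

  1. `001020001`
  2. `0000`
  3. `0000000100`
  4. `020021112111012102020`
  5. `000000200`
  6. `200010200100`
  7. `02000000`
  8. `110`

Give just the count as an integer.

1 → match
2 → match
3 → match
4 → no match
5 → match
6 → no match — must start with `0`
7 → no match
8 → no match — must start with `0`
Total matched: 4

4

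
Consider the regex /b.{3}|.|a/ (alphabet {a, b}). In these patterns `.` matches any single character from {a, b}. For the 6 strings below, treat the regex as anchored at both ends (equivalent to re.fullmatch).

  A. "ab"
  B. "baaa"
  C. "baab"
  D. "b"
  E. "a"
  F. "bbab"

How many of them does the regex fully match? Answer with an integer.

5

A. "ab" → no match
B. "baaa" → match
C. "baab" → match
D. "b" → match
E. "a" → match
F. "bbab" → match
Total matched: 5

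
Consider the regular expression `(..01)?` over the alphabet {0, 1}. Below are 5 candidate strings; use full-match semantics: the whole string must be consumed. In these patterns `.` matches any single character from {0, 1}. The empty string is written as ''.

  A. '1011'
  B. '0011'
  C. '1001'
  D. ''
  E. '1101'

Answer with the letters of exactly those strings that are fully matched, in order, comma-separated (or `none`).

A → no match
B → no match
C → match
D → match
E → match

C, D, E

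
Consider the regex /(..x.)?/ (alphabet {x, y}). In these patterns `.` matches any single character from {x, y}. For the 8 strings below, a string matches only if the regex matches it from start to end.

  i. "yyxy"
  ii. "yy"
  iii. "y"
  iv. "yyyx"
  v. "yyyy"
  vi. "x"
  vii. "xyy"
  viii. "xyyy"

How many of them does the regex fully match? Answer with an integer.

i → match
ii → no match
iii → no match
iv → no match
v → no match
vi → no match
vii → no match
viii → no match
Total matched: 1

1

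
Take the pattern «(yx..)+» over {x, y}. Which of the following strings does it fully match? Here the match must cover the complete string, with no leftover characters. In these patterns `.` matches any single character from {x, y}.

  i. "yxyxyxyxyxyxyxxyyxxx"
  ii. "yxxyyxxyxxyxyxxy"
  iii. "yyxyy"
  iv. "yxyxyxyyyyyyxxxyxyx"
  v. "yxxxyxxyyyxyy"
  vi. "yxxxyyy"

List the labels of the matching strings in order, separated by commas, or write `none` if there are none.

i

i → match
ii → no match
iii → no match — must start with "yx"
iv → no match
v → no match
vi → no match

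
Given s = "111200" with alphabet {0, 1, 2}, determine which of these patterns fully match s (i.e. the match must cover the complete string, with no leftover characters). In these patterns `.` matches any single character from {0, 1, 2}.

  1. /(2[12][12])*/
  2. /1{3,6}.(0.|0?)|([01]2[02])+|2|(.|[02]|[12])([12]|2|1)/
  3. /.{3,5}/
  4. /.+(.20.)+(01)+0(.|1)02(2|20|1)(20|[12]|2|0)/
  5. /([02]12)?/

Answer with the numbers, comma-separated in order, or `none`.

2

1 → no match
2 → match
3 → no match
4 → no match
5 → no match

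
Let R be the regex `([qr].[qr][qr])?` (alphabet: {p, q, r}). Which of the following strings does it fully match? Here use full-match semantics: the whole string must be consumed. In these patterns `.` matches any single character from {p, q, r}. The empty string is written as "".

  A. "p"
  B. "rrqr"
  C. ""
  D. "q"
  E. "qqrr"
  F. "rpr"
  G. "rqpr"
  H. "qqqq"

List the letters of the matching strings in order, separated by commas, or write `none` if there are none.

A. "p" → no match
B. "rrqr" → match
C. "" → match
D. "q" → no match
E. "qqrr" → match
F. "rpr" → no match
G. "rqpr" → no match
H. "qqqq" → match

B, C, E, H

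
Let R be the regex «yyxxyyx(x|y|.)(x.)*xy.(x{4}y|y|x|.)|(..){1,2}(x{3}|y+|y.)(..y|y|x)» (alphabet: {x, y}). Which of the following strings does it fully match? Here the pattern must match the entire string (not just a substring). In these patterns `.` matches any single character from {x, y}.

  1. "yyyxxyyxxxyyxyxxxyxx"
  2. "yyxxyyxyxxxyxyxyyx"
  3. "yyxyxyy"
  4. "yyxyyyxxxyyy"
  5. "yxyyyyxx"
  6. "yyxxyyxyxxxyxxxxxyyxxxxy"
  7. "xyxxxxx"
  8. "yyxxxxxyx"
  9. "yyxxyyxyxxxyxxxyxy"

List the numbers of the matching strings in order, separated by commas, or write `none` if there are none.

1 → no match
2 → match
3 → no match
4 → no match
5 → no match
6 → match
7 → no match
8 → no match
9 → match

2, 6, 9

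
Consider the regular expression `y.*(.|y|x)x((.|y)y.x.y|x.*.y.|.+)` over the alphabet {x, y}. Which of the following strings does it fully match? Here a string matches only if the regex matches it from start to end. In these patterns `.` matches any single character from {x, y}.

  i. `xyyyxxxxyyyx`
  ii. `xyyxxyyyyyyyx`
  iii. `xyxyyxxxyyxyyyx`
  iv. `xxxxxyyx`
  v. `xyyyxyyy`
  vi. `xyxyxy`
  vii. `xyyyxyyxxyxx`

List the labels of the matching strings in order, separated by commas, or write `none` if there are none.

i → no match — must start with `y`
ii → no match — must start with `y`
iii → no match — must start with `y`
iv → no match — must start with `y`
v → no match — must start with `y`
vi → no match — must start with `y`
vii → no match — must start with `y`

none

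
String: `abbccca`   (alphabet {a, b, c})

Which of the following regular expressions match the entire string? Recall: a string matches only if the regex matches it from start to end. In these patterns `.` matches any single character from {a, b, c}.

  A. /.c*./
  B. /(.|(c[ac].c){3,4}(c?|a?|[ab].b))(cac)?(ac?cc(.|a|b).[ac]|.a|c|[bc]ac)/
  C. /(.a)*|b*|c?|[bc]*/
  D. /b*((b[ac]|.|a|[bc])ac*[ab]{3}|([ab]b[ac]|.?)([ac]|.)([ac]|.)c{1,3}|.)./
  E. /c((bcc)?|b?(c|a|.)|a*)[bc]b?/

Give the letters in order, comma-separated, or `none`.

D

A → no match
B → no match
C → no match
D → match
E → no match — must start with `c`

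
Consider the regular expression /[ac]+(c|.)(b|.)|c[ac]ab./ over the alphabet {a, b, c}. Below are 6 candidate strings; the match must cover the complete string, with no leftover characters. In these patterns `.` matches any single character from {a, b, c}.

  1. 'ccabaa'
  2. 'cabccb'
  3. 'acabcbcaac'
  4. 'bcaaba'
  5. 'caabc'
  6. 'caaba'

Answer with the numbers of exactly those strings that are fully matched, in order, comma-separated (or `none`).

5, 6

1. 'ccabaa' → no match
2. 'cabccb' → no match
3. 'acabcbcaac' → no match
4. 'bcaaba' → no match
5. 'caabc' → match
6. 'caaba' → match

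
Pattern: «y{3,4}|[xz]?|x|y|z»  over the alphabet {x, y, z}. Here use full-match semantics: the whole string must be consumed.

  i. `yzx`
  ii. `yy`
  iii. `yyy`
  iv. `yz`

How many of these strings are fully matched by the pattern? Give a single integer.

i → no match
ii → no match
iii → match
iv → no match
Total matched: 1

1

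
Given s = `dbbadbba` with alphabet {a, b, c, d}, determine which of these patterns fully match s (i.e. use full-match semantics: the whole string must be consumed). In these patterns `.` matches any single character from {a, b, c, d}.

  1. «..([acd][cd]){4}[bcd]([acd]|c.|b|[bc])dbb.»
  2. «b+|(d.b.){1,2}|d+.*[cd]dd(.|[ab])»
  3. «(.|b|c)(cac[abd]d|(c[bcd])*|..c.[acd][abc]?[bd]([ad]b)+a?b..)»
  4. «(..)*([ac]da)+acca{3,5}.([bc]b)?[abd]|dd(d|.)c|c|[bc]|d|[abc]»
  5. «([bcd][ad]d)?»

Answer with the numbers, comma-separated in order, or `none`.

2

1 → no match
2 → match
3 → no match
4 → no match
5 → no match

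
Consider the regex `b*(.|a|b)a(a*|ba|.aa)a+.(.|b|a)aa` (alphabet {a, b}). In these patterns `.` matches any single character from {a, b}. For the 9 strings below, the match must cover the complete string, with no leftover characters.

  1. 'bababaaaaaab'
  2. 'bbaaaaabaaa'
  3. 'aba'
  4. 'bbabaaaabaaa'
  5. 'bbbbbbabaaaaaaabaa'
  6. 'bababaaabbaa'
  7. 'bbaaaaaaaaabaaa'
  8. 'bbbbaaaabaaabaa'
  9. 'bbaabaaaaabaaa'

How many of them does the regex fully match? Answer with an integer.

1 → no match — must end with 'aa'
2 → match
3 → no match — must end with 'aa'
4 → match
5 → match
6 → no match
7 → match
8 → no match
9 → match
Total matched: 5

5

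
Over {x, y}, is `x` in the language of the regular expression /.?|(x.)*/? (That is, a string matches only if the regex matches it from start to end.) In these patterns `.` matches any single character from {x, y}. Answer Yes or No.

Yes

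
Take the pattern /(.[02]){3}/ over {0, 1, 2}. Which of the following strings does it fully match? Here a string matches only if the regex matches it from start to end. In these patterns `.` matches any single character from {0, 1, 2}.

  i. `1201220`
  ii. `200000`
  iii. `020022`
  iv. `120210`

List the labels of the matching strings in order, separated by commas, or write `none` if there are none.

ii, iii, iv

i. `1201220` → no match
ii. `200000` → match
iii. `020022` → match
iv. `120210` → match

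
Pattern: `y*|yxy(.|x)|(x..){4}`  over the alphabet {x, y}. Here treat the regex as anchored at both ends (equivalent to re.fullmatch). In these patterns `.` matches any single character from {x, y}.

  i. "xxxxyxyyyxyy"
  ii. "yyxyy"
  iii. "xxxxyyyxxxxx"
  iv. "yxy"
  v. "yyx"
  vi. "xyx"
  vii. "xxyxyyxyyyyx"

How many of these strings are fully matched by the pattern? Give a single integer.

i → no match
ii → no match
iii → no match
iv → no match
v → no match
vi → no match
vii → no match
Total matched: 0

0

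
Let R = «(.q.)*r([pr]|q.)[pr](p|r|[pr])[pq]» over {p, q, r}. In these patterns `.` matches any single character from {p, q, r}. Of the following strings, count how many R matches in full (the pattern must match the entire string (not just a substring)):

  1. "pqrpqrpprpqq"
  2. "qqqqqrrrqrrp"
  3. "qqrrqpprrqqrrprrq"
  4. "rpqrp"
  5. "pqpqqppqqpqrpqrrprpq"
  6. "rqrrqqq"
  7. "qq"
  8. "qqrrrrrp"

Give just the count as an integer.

1 → no match
2 → no match
3 → no match
4 → no match
5 → match
6 → no match
7 → no match
8 → match
Total matched: 2

2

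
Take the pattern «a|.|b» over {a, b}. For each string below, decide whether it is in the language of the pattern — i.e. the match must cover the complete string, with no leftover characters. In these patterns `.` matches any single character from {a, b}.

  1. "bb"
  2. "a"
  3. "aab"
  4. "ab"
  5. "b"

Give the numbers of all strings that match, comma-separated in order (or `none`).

2, 5

1. "bb" → no match
2. "a" → match
3. "aab" → no match
4. "ab" → no match
5. "b" → match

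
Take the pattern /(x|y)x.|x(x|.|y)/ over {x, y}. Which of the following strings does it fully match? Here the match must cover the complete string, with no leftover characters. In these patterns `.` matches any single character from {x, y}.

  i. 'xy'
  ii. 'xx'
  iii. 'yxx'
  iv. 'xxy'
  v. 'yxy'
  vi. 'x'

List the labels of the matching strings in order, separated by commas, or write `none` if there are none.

i, ii, iii, iv, v

i → match
ii → match
iii → match
iv → match
v → match
vi → no match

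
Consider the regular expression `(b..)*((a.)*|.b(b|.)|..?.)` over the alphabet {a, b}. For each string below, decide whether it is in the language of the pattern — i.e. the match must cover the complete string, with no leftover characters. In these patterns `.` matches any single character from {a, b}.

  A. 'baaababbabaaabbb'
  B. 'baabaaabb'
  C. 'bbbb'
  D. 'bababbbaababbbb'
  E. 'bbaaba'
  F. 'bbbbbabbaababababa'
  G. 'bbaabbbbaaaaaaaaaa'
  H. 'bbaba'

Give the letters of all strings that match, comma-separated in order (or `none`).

A → no match
B. 'baabaaabb' → match
C. 'bbbb' → no match
D → no match
E. 'bbaaba' → match
F → no match
G → no match
H. 'bbaba' → match

B, E, H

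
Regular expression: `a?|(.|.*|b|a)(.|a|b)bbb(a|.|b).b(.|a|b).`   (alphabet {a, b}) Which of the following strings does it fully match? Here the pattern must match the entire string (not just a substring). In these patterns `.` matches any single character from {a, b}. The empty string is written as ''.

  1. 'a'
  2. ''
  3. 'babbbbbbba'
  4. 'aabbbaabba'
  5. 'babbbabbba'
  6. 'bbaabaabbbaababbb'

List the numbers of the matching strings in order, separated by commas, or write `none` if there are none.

1, 2, 3, 4, 5

1 → match
2 → match
3 → match
4 → match
5 → match
6 → no match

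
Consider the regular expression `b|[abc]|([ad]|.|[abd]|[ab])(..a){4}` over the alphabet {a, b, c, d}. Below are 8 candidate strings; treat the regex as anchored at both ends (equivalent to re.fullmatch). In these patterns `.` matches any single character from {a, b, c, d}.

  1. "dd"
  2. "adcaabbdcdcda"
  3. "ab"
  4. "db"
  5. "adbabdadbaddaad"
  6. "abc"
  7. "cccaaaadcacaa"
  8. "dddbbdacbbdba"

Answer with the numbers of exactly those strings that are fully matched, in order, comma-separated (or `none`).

7

1 → no match
2 → no match
3 → no match
4 → no match
5 → no match
6 → no match
7 → match
8 → no match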